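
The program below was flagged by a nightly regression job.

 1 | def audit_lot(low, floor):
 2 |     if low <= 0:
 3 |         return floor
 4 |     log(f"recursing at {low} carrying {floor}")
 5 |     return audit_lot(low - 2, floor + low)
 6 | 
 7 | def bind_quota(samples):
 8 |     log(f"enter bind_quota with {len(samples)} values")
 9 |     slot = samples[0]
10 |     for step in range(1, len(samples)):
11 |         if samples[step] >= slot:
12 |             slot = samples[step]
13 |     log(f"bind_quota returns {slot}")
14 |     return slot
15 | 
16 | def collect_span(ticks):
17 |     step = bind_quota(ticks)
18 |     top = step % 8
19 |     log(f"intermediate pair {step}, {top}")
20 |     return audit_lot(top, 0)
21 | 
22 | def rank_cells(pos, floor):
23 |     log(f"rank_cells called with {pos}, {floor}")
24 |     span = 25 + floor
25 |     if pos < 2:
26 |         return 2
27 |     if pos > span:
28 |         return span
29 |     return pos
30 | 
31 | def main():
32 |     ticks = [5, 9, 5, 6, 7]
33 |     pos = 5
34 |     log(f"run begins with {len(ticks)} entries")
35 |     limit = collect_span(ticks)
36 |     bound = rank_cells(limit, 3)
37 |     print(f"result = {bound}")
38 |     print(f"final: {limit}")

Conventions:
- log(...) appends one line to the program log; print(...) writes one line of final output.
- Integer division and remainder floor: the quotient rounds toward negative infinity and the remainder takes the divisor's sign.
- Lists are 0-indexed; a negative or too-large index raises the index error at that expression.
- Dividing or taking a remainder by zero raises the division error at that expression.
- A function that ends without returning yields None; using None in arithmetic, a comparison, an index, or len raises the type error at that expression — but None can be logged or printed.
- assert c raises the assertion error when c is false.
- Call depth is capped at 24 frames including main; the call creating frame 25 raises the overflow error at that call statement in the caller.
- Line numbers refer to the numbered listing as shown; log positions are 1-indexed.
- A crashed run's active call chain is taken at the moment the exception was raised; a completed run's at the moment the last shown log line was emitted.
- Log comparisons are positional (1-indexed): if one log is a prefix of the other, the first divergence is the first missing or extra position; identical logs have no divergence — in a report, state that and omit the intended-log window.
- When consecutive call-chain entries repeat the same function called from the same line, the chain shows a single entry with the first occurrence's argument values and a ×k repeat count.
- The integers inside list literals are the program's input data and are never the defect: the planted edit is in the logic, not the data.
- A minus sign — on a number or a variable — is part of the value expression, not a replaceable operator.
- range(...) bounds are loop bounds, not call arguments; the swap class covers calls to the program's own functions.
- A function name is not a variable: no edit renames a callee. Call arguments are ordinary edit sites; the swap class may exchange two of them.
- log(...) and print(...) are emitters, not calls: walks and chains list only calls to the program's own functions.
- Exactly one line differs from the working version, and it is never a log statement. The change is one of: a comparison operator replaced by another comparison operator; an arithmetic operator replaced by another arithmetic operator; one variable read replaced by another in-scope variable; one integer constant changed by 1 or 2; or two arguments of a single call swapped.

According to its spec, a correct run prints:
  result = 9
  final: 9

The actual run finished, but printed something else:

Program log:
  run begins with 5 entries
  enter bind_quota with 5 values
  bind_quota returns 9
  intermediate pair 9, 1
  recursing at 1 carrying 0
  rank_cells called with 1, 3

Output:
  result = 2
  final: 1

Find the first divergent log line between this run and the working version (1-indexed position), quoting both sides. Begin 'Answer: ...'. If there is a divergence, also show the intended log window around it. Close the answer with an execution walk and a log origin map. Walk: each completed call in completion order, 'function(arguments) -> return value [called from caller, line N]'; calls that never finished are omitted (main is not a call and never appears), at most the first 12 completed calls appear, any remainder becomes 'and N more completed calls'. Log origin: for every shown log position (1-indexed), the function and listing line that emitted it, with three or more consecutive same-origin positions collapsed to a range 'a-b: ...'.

Answer: position 3; shown 'bind_quota returns 9' vs intended 'bind_quota returns 5'.
Intended log window:
  1: run begins with 5 entries
  2: enter bind_quota with 5 values
  3: bind_quota returns 5
  4: intermediate pair 5, 5
Execution walk:
  bind_quota([5, 9, 5, 6, 7]) -> 9  [called from collect_span, line 17]
  audit_lot(-1, 1) -> 1  [called from audit_lot, line 5]
  audit_lot(1, 0) -> 1  [called from collect_span, line 20]
  collect_span([5, 9, 5, 6, 7]) -> 1  [called from main, line 35]
  rank_cells(1, 3) -> 2  [called from main, line 36]
Origin of each log line:
  1: emitted by main (line 34)
  2: emitted by bind_quota (line 8)
  3: emitted by bind_quota (line 13)
  4: emitted by collect_span (line 19)
  5: emitted by audit_lot (line 4)
  6: emitted by rank_cells (line 23)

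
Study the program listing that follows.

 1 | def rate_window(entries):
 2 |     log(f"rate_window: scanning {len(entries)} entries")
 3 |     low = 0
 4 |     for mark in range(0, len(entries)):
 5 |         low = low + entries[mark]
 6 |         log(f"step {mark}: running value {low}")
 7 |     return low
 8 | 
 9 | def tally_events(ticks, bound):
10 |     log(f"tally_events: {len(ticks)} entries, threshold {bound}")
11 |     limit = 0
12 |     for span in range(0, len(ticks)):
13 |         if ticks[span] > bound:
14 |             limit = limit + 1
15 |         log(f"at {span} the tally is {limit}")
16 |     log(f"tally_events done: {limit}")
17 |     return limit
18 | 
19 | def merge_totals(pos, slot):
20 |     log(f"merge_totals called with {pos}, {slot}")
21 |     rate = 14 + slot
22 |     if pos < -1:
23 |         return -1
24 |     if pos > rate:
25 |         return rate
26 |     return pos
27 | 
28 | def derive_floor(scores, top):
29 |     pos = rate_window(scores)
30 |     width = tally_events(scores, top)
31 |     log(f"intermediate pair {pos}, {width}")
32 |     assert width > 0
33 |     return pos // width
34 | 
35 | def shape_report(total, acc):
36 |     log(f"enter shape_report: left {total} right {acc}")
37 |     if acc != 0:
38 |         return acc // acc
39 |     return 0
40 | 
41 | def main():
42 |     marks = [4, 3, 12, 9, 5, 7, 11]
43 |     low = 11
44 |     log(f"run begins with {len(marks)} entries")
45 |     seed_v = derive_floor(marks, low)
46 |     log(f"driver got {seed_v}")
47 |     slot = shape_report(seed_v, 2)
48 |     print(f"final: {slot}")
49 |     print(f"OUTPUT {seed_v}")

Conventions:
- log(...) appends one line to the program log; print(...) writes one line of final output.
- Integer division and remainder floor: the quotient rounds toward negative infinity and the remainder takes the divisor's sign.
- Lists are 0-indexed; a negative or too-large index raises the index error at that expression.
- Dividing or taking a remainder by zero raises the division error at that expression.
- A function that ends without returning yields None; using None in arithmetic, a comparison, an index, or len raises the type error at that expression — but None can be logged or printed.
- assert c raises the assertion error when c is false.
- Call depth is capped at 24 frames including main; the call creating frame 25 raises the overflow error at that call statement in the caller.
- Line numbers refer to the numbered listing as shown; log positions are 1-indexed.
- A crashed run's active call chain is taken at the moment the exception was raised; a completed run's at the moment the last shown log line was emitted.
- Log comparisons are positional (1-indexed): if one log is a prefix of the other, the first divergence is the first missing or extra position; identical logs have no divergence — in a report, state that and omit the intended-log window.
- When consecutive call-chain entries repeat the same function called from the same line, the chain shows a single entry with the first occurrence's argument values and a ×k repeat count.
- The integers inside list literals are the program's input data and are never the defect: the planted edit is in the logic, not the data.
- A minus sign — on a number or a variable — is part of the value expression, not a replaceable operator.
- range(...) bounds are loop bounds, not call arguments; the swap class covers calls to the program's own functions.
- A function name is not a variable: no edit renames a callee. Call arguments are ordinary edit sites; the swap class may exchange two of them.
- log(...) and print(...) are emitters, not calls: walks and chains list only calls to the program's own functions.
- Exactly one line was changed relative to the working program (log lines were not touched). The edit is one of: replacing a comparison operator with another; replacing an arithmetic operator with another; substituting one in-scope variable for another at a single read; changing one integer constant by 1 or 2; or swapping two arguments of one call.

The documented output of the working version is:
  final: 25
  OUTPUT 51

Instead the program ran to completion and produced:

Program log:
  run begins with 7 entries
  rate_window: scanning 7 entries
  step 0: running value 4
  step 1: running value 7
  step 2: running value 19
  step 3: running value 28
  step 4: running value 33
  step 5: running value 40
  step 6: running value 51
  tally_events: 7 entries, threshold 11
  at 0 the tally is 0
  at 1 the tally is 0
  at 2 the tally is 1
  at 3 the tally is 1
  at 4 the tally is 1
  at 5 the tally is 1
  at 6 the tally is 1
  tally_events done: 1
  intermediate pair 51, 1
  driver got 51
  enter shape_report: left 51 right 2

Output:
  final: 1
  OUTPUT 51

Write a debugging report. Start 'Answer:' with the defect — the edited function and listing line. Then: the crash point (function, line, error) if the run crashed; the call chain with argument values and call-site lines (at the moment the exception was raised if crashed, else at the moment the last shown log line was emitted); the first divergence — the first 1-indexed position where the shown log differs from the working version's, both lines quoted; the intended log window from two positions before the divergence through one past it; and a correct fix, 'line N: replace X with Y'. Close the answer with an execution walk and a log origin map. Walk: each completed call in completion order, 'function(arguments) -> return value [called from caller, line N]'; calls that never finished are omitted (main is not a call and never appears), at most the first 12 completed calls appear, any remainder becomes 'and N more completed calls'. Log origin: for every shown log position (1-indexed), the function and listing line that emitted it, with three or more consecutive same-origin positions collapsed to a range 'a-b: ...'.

Answer: the defect is in shape_report at line 38.
Key fact: The logs agree in full; only the final output differs.
Call chain: main -> shape_report(51, 2) (called at line 47).
First divergence: none; the two logs match at every position.
Execution walk:
  rate_window([4, 3, 12, 9, 5, 7, 11]) -> 51  [called from derive_floor, line 29]
  tally_events([4, 3, 12, 9, 5, 7, 11], 11) -> 1  [called from derive_floor, line 30]
  derive_floor([4, 3, 12, 9, 5, 7, 11], 11) -> 51  [called from main, line 45]
  shape_report(51, 2) -> 1  [called from main, line 47]
Origin of each log line:
  1 — main, line 44
  2 — rate_window, line 2
  3-9 — rate_window, line 6
  10 — tally_events, line 10
  11-17 — tally_events, line 15
  18 — tally_events, line 16
  19 — derive_floor, line 31
  20 — main, line 46
  21 — shape_report, line 36
A correct fix: line 38: replace `acc // acc` with `total // acc`.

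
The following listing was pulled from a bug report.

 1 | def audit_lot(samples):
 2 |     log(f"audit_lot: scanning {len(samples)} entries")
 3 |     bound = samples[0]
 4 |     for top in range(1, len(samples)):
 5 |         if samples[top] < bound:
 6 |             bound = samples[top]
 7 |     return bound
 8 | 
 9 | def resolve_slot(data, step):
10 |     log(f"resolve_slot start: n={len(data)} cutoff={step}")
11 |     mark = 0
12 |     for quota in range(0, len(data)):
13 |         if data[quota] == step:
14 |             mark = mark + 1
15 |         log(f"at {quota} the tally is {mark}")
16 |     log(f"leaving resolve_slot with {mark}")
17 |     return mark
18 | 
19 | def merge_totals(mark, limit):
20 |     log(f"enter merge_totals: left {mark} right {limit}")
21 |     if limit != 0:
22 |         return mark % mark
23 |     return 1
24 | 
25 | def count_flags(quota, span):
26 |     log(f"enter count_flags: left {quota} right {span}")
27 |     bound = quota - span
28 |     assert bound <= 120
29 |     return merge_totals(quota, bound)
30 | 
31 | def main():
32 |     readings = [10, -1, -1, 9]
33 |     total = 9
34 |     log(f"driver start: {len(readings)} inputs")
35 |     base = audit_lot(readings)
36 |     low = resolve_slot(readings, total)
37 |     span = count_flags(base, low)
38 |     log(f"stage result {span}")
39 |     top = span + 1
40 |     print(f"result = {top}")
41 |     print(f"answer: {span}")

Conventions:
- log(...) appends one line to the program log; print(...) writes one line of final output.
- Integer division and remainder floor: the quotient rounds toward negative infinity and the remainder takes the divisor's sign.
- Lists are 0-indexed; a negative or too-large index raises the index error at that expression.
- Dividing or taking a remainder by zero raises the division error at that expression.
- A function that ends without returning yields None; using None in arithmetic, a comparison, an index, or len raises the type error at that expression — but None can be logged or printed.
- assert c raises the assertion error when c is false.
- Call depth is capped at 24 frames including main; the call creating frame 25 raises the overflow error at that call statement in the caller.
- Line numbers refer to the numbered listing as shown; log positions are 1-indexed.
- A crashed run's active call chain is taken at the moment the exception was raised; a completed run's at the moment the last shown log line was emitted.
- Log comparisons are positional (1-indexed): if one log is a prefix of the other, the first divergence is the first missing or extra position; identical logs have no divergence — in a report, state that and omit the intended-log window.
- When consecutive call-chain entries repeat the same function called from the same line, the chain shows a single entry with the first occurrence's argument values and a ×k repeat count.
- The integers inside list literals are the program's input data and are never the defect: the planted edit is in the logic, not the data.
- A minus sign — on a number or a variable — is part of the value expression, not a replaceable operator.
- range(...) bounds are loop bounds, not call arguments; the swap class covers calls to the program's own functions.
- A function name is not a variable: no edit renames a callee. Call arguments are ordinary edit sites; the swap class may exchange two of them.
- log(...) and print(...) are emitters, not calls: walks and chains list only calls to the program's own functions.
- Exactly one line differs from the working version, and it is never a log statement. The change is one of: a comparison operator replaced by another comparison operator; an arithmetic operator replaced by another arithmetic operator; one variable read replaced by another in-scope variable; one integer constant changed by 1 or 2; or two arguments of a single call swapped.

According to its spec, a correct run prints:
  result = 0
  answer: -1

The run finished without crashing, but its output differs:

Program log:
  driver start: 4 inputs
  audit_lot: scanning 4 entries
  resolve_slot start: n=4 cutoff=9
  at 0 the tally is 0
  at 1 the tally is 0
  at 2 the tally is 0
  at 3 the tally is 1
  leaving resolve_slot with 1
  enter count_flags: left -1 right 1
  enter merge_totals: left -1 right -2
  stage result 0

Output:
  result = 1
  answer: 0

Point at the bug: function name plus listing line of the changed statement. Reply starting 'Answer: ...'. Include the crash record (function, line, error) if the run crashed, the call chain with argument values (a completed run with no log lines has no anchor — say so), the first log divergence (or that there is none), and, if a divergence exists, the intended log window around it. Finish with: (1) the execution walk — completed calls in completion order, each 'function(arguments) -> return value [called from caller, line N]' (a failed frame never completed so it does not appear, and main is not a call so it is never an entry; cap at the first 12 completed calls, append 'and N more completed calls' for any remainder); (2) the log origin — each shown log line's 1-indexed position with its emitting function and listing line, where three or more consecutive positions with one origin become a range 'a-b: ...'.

Answer: the defect is in merge_totals at line 22.
Key observation: Position 11 is the first bad log line: 'stage result 0' should read 'stage result -1'.
Call chain: main.
First divergence: position 11; shown 'stage result 0' vs intended 'stage result -1'.
Intended log window:
  9: enter count_flags: left -1 right 1
  10: enter merge_totals: left -1 right -2
  11: stage result -1
Execution walk:
  audit_lot([10, -1, -1, 9]) -> -1  [called from main, line 35]
  resolve_slot([10, -1, -1, 9], 9) -> 1  [called from main, line 36]
  merge_totals(-1, -2) -> 0  [called from count_flags, line 29]
  count_flags(-1, 1) -> 0  [called from main, line 37]
Log origins:
  1: emitted by main (line 34)
  2: emitted by audit_lot (line 2)
  3: emitted by resolve_slot (line 10)
  4-7: emitted by resolve_slot (line 15)
  8: emitted by resolve_slot (line 16)
  9: emitted by count_flags (line 26)
  10: emitted by merge_totals (line 20)
  11: emitted by main (line 38)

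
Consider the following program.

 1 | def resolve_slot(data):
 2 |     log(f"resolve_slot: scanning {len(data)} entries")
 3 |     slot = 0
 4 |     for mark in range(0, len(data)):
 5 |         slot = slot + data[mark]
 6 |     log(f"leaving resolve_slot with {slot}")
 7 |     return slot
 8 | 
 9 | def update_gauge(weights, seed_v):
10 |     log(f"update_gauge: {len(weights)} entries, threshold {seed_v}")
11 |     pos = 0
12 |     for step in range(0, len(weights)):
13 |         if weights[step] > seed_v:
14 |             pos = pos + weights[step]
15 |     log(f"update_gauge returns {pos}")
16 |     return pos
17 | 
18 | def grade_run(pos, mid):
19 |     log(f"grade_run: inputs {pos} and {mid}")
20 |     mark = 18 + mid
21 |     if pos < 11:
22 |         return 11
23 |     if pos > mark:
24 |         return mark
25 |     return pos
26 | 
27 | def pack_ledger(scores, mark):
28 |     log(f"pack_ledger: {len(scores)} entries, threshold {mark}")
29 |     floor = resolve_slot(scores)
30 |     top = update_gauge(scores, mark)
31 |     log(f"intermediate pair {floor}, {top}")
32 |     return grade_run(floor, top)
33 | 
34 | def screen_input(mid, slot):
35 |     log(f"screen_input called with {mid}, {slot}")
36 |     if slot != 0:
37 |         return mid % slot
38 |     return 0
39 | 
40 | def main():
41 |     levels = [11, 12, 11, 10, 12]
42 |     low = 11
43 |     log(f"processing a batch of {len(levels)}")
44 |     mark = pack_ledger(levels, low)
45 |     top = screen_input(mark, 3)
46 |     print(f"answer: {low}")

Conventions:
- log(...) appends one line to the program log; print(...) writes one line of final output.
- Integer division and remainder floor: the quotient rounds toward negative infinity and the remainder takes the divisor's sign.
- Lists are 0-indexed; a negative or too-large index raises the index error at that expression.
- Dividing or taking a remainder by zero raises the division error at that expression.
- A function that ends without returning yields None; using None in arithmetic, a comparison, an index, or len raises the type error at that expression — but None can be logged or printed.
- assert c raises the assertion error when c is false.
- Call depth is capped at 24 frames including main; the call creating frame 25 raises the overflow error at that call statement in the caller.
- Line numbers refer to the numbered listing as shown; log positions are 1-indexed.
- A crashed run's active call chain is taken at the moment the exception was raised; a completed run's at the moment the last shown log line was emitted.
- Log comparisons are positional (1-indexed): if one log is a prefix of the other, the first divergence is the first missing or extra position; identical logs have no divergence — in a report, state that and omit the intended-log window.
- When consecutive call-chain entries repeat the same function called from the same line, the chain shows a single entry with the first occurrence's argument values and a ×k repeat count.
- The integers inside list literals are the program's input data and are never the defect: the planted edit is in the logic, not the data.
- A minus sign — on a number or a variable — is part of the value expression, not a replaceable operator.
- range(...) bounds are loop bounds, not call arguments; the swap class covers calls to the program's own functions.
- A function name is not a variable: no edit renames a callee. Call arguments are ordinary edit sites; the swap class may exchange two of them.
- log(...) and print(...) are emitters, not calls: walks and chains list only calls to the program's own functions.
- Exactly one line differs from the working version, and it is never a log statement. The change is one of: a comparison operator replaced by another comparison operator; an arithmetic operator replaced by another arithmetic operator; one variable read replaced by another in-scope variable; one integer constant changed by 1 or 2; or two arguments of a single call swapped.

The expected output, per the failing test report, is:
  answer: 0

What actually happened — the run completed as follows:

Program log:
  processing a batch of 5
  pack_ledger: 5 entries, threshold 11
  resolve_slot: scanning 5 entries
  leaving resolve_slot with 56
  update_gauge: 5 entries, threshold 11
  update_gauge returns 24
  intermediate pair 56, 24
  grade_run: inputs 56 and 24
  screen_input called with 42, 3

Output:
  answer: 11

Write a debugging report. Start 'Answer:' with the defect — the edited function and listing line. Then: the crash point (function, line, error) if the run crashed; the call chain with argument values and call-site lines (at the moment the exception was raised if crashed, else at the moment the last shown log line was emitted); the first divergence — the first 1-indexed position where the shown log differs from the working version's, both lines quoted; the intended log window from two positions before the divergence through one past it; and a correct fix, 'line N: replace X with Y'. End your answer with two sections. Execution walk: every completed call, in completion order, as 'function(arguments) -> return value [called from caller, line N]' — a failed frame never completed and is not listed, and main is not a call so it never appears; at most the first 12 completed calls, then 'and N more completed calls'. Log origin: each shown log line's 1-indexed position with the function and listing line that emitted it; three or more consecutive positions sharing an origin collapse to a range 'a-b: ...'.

Answer: the defect is in main at line 46.
Key fact: The logs agree in full; only the final output differs.
Call chain: main -> screen_input(42, 3) (called at line 45).
First divergence: none; the two logs match at every position.
Execution walk:
  resolve_slot([11, 12, 11, 10, 12]) -> 56  [called from pack_ledger, line 29]
  update_gauge([11, 12, 11, 10, 12], 11) -> 24  [called from pack_ledger, line 30]
  grade_run(56, 24) -> 42  [called from pack_ledger, line 32]
  pack_ledger([11, 12, 11, 10, 12], 11) -> 42  [called from main, line 44]
  screen_input(42, 3) -> 0  [called from main, line 45]
Origin of each log line:
  1: emitted by main (line 43)
  2: emitted by pack_ledger (line 28)
  3: emitted by resolve_slot (line 2)
  4: emitted by resolve_slot (line 6)
  5: emitted by update_gauge (line 10)
  6: emitted by update_gauge (line 15)
  7: emitted by pack_ledger (line 31)
  8: emitted by grade_run (line 19)
  9: emitted by screen_input (line 35)
A correct fix: line 46: replace `low` with `top`.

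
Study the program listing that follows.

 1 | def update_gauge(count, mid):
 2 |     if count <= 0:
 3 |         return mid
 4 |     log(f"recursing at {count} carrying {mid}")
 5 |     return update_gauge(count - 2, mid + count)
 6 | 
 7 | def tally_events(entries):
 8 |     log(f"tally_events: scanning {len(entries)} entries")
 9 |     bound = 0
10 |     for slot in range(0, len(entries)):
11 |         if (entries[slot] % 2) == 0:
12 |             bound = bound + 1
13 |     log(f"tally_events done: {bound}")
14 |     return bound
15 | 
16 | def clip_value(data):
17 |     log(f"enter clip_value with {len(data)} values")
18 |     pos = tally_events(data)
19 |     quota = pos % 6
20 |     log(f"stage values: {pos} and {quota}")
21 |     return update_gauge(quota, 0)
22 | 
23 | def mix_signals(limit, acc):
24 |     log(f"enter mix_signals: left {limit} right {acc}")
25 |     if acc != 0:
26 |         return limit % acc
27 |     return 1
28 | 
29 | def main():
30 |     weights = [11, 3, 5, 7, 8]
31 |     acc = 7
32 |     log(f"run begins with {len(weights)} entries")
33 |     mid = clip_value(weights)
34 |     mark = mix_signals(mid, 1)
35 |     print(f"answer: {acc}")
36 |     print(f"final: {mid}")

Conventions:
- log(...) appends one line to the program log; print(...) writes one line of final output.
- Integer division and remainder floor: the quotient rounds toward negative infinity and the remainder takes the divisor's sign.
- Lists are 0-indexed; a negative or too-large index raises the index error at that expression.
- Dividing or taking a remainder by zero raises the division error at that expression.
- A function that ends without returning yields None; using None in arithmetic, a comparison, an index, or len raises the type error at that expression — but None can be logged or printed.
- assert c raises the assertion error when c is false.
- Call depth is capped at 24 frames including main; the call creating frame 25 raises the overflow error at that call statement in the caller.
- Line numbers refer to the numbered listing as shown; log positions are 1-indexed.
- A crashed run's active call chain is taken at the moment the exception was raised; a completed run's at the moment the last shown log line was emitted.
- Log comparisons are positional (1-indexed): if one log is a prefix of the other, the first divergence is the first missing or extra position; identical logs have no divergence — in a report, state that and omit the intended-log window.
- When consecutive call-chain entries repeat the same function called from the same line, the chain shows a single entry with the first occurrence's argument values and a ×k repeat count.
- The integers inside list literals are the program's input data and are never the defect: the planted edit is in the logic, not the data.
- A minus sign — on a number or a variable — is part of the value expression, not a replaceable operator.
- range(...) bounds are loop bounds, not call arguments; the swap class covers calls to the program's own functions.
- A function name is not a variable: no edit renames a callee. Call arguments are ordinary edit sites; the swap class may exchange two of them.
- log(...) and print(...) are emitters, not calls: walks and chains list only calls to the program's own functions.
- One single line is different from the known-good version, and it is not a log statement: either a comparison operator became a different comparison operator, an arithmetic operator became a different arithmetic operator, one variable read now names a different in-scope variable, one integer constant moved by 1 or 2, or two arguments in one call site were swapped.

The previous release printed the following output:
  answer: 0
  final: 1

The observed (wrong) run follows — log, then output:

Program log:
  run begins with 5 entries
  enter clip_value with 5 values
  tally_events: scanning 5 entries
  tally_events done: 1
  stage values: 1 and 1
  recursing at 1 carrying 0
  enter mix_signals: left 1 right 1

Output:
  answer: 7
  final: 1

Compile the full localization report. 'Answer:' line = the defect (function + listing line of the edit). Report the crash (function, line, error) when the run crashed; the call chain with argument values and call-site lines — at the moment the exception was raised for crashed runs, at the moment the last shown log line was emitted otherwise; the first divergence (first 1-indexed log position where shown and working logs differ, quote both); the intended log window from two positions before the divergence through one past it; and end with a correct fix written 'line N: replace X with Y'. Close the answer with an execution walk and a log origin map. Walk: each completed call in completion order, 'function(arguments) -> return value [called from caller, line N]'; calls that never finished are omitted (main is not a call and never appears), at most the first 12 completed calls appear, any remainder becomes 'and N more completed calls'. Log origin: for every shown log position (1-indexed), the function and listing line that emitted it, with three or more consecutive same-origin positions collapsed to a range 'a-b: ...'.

Answer: the defect is in main at line 35.
Core observation: The two runs log identically and part ways only at the printed values.
Call chain: main -> mix_signals(1, 1) (called at line 34).
First divergence: there is none — every log position agrees.
Execution walk:
  tally_events([11, 3, 5, 7, 8]) -> 1  [called from clip_value, line 18]
  update_gauge(-1, 1) -> 1  [called from update_gauge, line 5]
  update_gauge(1, 0) -> 1  [called from clip_value, line 21]
  clip_value([11, 3, 5, 7, 8]) -> 1  [called from main, line 33]
  mix_signals(1, 1) -> 0  [called from main, line 34]
Log origins:
  1: logged in main at line 32
  2: logged in clip_value at line 17
  3: logged in tally_events at line 8
  4: logged in tally_events at line 13
  5: logged in clip_value at line 20
  6: logged in update_gauge at line 4
  7: logged in mix_signals at line 24
A correct fix: line 35: replace `acc` with `mark`.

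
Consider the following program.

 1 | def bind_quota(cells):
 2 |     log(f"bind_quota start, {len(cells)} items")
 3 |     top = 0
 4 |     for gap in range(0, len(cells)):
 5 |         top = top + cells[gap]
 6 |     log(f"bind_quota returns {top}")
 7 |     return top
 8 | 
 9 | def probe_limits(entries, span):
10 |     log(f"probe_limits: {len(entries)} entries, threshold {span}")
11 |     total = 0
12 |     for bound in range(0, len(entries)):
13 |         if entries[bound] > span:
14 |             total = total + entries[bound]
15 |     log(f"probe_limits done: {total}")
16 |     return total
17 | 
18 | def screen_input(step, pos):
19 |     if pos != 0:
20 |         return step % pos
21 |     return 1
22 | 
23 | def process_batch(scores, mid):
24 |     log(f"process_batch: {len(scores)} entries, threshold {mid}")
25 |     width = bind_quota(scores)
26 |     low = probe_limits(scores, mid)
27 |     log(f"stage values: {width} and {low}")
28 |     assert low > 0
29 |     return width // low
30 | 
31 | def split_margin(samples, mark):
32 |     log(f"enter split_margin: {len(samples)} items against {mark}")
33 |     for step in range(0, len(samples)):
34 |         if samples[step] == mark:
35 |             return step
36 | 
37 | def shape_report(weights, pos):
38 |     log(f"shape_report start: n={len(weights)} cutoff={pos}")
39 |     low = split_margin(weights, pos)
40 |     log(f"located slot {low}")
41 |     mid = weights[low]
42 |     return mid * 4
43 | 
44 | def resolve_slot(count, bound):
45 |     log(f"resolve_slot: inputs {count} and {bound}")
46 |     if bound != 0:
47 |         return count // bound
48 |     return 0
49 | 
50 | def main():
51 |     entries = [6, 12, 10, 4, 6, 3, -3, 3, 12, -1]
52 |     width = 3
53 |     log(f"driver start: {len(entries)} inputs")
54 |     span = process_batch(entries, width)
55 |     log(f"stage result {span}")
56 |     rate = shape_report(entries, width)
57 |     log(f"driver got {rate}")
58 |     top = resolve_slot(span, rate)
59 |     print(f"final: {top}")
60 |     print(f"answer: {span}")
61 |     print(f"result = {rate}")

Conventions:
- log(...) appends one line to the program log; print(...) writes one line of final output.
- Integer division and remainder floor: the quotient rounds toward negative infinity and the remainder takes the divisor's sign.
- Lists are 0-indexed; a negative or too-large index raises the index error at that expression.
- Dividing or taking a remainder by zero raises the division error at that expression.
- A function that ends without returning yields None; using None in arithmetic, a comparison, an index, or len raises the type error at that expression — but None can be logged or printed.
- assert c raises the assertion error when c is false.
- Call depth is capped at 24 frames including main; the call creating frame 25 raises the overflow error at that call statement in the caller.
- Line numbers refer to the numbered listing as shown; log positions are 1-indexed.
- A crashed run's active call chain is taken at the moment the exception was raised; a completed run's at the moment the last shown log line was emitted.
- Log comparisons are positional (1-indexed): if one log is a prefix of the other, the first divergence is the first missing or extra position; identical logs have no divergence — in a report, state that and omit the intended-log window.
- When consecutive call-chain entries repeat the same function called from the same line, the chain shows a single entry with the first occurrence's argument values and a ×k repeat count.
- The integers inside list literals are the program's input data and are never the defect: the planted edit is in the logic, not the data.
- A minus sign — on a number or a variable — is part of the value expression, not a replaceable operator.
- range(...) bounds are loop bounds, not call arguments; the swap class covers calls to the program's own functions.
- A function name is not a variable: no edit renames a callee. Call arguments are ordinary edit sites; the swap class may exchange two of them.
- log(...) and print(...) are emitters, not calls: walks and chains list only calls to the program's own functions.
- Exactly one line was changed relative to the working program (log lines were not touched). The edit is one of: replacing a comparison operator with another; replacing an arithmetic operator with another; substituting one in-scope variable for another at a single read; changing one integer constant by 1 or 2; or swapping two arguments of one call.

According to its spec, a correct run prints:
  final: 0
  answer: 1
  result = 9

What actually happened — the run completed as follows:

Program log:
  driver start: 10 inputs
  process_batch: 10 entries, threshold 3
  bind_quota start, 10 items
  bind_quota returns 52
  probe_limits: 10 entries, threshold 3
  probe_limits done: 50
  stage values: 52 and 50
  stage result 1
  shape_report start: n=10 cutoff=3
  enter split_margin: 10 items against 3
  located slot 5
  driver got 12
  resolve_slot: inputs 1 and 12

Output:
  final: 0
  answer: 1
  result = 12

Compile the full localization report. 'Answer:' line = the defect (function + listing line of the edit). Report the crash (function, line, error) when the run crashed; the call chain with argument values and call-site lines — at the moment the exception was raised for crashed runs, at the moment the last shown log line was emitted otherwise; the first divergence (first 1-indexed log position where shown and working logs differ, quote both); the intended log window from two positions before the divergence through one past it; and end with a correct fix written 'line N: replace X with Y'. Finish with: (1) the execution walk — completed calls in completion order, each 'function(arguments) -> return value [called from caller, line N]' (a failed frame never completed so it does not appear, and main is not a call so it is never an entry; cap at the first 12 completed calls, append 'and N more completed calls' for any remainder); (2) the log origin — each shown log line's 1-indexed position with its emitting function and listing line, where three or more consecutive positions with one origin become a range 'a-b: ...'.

Answer: the defect is in shape_report at line 42.
Key fact: Position 12 is the first bad log line: 'driver got 12' should read 'driver got 9'.
Call chain: main -> resolve_slot(1, 12) (called at line 58).
First divergence: position 12 — shown 'driver got 12', intended 'driver got 9'.
Intended log window:
  10: enter split_margin: 10 items against 3
  11: located slot 5
  12: driver got 9
  13: resolve_slot: inputs 1 and 9
Execution walk:
  bind_quota([6, 12, 10, 4, 6, 3, -3, 3, 12, -1]) -> 52  [called from process_batch, line 25]
  probe_limits([6, 12, 10, 4, 6, 3, -3, 3, 12, -1], 3) -> 50  [called from process_batch, line 26]
  process_batch([6, 12, 10, 4, 6, 3, -3, 3, 12, -1], 3) -> 1  [called from main, line 54]
  split_margin([6, 12, 10, 4, 6, 3, -3, 3, 12, -1], 3) -> 5  [called from shape_report, line 39]
  shape_report([6, 12, 10, 4, 6, 3, -3, 3, 12, -1], 3) -> 12  [called from main, line 56]
  resolve_slot(1, 12) -> 0  [called from main, line 58]
Log origin:
  1 — main, line 53
  2 — process_batch, line 24
  3 — bind_quota, line 2
  4 — bind_quota, line 6
  5 — probe_limits, line 10
  6 — probe_limits, line 15
  7 — process_batch, line 27
  8 — main, line 55
  9 — shape_report, line 38
  10 — split_margin, line 32
  11 — shape_report, line 40
  12 — main, line 57
  13 — resolve_slot, line 45
A correct fix: line 42: replace `4` with `3`.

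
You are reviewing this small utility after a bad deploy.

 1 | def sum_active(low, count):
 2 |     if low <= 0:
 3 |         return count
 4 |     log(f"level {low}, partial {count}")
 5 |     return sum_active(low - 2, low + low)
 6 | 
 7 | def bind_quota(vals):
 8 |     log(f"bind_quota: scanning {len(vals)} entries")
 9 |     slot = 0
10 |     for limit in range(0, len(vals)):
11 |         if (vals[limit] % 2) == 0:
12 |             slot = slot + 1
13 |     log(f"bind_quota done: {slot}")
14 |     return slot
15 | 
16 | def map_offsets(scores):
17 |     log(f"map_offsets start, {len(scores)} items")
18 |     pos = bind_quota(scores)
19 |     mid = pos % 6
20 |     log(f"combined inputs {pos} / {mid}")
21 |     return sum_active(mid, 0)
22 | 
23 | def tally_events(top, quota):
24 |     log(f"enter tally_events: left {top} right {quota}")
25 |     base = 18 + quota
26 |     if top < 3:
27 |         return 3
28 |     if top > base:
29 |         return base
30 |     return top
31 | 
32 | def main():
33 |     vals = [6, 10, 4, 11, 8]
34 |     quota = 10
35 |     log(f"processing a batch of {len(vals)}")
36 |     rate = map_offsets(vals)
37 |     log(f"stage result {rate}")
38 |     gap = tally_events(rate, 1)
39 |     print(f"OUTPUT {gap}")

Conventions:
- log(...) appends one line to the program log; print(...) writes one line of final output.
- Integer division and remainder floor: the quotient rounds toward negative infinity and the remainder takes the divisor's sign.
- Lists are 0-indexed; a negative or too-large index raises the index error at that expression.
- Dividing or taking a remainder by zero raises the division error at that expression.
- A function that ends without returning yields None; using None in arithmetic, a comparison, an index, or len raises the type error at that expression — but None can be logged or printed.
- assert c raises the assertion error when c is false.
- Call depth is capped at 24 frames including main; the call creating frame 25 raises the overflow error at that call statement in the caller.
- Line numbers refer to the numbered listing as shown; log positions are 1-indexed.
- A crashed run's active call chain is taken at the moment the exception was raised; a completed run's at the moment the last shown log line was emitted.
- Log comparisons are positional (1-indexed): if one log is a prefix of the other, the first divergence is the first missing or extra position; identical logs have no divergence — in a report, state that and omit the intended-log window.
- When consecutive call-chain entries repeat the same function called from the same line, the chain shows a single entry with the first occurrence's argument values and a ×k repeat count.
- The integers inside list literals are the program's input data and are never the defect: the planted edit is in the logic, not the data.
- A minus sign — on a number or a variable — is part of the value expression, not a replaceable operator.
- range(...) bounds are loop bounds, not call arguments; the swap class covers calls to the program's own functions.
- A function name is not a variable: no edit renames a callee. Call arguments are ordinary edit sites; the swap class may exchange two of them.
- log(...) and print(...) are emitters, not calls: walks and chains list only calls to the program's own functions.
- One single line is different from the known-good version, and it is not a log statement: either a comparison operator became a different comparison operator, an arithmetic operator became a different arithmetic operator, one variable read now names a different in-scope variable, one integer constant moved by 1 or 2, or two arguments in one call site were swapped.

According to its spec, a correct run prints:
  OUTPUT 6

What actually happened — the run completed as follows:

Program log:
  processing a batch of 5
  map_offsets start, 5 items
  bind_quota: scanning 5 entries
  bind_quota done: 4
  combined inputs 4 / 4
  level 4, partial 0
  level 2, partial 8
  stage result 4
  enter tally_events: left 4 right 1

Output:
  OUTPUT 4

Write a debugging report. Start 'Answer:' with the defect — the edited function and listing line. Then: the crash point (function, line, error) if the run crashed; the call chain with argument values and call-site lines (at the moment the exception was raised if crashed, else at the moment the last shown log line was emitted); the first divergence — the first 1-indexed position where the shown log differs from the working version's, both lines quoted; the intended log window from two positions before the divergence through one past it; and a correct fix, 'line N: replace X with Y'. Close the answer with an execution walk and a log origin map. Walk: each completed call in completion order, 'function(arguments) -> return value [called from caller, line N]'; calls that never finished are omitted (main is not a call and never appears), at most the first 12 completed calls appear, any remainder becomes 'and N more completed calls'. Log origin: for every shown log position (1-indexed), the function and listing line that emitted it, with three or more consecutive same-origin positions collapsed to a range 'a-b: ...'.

Answer: the defect is in sum_active at line 5.
Key fact: The earliest visible damage is log position 7 — 'level 2, partial 8' rather than the intended 'level 2, partial 4'.
Call chain: main -> tally_events(4, 1) (called at line 38).
First divergence: at position 7 the run shows 'level 2, partial 8' where the working version logs 'level 2, partial 4'.
Intended log window:
  5: combined inputs 4 / 4
  6: level 4, partial 0
  7: level 2, partial 4
  8: stage result 6
Execution walk:
  bind_quota([6, 10, 4, 11, 8]) -> 4  [called from map_offsets, line 18]
  sum_active(0, 4) -> 4  [called from sum_active, line 5]
  sum_active(2, 8) -> 4  [called from sum_active, line 5]
  sum_active(4, 0) -> 4  [called from map_offsets, line 21]
  map_offsets([6, 10, 4, 11, 8]) -> 4  [called from main, line 36]
  tally_events(4, 1) -> 4  [called from main, line 38]
Log line origins:
  1: logged in main at line 35
  2: logged in map_offsets at line 17
  3: logged in bind_quota at line 8
  4: logged in bind_quota at line 13
  5: logged in map_offsets at line 20
  6: logged in sum_active at line 4
  7: logged in sum_active at line 4
  8: logged in main at line 37
  9: logged in tally_events at line 24
A correct fix: line 5: replace `low + low` with `count + low`.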